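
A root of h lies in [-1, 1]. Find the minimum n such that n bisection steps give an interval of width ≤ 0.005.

9

Width after n steps is 2/2^n. Need 2^n ≥ 2/0.005 = 400.
2^8 = 256 < 400 ≤ 2^9 = 512, so n = 9.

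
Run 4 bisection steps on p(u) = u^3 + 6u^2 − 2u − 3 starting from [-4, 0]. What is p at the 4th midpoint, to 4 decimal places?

m = -2, p(m) = 17 (+); new bracket [-2, 0]
m = -1, p(m) = 4 (+); new bracket [-1, 0]
m = -0.5, p(m) = -0.625 (−); new bracket [-1, -0.5]
m = -0.75, p(m) = 1.4531 (+); new bracket [-0.75, -0.5]

1.4531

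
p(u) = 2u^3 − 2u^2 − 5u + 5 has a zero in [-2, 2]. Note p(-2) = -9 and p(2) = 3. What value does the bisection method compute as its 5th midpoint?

-1.625

midpoint 0: p = 5 > 0 → [-2, 0]
midpoint -1: p = 6 > 0 → [-2, -1]
midpoint -1.5: p = 1.25 > 0 → [-2, -1.5]
midpoint -1.75: p = -3.0938 < 0 → [-1.75, -1.5]
midpoint -1.625: p = -0.7383 < 0 → [-1.625, -1.5]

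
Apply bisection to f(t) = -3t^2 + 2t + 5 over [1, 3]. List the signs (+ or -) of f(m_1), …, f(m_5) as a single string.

m = 2, f(m) = -3 (−); new bracket [1, 2]
m = 1.5, f(m) = 1.25 (+); new bracket [1.5, 2]
m = 1.75, f(m) = -0.6875 (−); new bracket [1.5, 1.75]
m = 1.625, f(m) = 0.3281 (+); new bracket [1.625, 1.75]
m = 1.6875, f(m) = -0.168 (−); new bracket [1.625, 1.6875]

-+-+-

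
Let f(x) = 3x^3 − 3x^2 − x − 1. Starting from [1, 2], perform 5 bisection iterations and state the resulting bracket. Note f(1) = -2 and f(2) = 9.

[1.375, 1.40625]

x = 1.5 gives f = 0.875, positive; keep [1, 1.5]
x = 1.25 gives f = -1.078125, negative; keep [1.25, 1.5]
x = 1.375 gives f = -0.248047, negative; keep [1.375, 1.5]
x = 1.4375 gives f = 0.2747, positive; keep [1.375, 1.4375]
x = 1.40625 gives f = 0.0039, positive; keep [1.375, 1.40625]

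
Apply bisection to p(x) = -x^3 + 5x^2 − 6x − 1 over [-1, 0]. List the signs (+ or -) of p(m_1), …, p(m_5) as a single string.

p(-0.5) = 3.375 > 0, so the root lies in [-0.5, 0]
p(-0.25) = 0.828125 > 0, so the root lies in [-0.25, 0]
p(-0.125) = -0.169922 < 0, so the root lies in [-0.25, -0.125]
p(-0.1875) = 0.3074 > 0, so the root lies in [-0.1875, -0.125]
p(-0.15625) = 0.0634 > 0, so the root lies in [-0.15625, -0.125]

++-++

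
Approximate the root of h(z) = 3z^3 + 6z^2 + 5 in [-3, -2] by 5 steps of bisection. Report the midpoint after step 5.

h(-2.5) = -4.375 < 0, so the root lies in [-2.5, -2]
h(-2.25) = 1.203125 > 0, so the root lies in [-2.5, -2.25]
h(-2.375) = -1.345703 < 0, so the root lies in [-2.375, -2.25]
h(-2.3125) = -0.0134 < 0, so the root lies in [-2.3125, -2.25]
h(-2.28125) = 0.609 > 0, so the root lies in [-2.3125, -2.28125]

-2.28125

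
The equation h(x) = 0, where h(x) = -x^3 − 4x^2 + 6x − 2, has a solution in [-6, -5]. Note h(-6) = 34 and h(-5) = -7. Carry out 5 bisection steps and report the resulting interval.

[-5.25, -5.21875]

h(-5.5) = 10.375 > 0, so the root lies in [-5.5, -5]
h(-5.25) = 0.953125 > 0, so the root lies in [-5.25, -5]
h(-5.125) = -3.201172 < 0, so the root lies in [-5.25, -5.125]
h(-5.1875) = -1.1692 < 0, so the root lies in [-5.25, -5.1875]
h(-5.21875) = -0.1194 < 0, so the root lies in [-5.25, -5.21875]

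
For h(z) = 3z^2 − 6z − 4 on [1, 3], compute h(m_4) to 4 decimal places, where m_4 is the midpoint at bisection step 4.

0.9219

m = 2, h(m) = -4 (−); new bracket [2, 3]
m = 2.5, h(m) = -0.25 (−); new bracket [2.5, 3]
m = 2.75, h(m) = 2.1875 (+); new bracket [2.5, 2.75]
m = 2.625, h(m) = 0.9219 (+); new bracket [2.5, 2.625]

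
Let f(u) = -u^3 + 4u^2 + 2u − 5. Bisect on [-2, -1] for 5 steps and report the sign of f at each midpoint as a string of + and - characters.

++--+

m = -1.5, f(m) = 4.375 (+); new bracket [-1.5, -1]
m = -1.25, f(m) = 0.703125 (+); new bracket [-1.25, -1]
m = -1.125, f(m) = -0.763672 (−); new bracket [-1.25, -1.125]
m = -1.1875, f(m) = -0.0598 (−); new bracket [-1.25, -1.1875]
m = -1.21875, f(m) = 0.3142 (+); new bracket [-1.21875, -1.1875]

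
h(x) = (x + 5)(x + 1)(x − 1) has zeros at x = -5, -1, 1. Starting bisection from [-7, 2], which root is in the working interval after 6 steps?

-5

midpoint -2.5: h = 13.125 > 0 → [-7, -2.5]
midpoint -4.75: h = 5.390625 > 0 → [-7, -4.75]
midpoint -5.875: h = -29.326172 < 0 → [-5.875, -4.75]
midpoint -5.3125: h = -8.5071 < 0 → [-5.3125, -4.75]
midpoint -5.03125: h = -0.7598 < 0 → [-5.03125, -4.75]
midpoint -4.890625: h = 2.5067 > 0 → [-5.03125, -4.890625]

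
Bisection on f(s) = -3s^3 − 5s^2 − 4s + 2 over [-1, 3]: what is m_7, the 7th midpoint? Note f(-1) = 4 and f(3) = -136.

f(1) = -10 < 0, so the root lies in [-1, 1]
f(0) = 2 > 0, so the root lies in [0, 1]
f(0.5) = -1.625 < 0, so the root lies in [0, 0.5]
f(0.25) = 0.6406 > 0, so the root lies in [0.25, 0.5]
f(0.375) = -0.3613 < 0, so the root lies in [0.25, 0.375]
f(0.3125) = 0.1702 > 0, so the root lies in [0.3125, 0.375]
f(0.34375) = -0.0877 < 0, so the root lies in [0.3125, 0.34375]

0.34375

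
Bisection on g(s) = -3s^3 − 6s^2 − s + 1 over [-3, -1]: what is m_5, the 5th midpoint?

-1.6875

midpoint -2: g = 3 > 0 → [-2, -1]
midpoint -1.5: g = -0.875 < 0 → [-2, -1.5]
midpoint -1.75: g = 0.453125 > 0 → [-1.75, -1.5]
midpoint -1.625: g = -0.3457 < 0 → [-1.75, -1.625]
midpoint -1.6875: g = 0.0178 > 0 → [-1.6875, -1.625]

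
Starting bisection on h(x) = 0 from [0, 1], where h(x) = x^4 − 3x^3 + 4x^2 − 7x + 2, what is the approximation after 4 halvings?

m = 0.5, h(m) = -0.8125 (−); new bracket [0, 0.5]
m = 0.25, h(m) = 0.457031 (+); new bracket [0.25, 0.5]
m = 0.375, h(m) = -0.200928 (−); new bracket [0.25, 0.375]
m = 0.3125, h(m) = 0.1211 (+); new bracket [0.3125, 0.375]

0.3125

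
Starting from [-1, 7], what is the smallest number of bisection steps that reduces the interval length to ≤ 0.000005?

21

Width after n steps is 8/2^n. Need 2^n ≥ 8/0.000005 = 1600000.
2^20 = 1048576 < 1600000 ≤ 2^21 = 2097152, so n = 21.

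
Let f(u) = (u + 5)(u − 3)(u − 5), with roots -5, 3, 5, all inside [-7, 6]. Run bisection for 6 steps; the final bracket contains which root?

-5

f(-0.5) = 86.625 > 0, so the root lies in [-7, -0.5]
f(-3.75) = 73.828125 > 0, so the root lies in [-7, -3.75]
f(-5.375) = -32.583984 < 0, so the root lies in [-5.375, -3.75]
f(-4.5625) = 31.6384 > 0, so the root lies in [-5.375, -4.5625]
f(-4.96875) = 2.4825 > 0, so the root lies in [-5.375, -4.96875]
f(-5.171875) = -14.2868 < 0, so the root lies in [-5.171875, -4.96875]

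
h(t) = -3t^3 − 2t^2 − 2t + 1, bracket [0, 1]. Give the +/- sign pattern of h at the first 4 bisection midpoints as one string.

h(0.5) = -0.875 < 0, so the root lies in [0, 0.5]
h(0.25) = 0.328125 > 0, so the root lies in [0.25, 0.5]
h(0.375) = -0.189453 < 0, so the root lies in [0.25, 0.375]
h(0.3125) = 0.0881 > 0, so the root lies in [0.3125, 0.375]

-+-+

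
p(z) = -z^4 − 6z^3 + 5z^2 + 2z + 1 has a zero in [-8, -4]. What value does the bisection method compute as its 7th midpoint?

-6.71875

midpoint -6: p = 169 > 0 → [-8, -6]
midpoint -7: p = -111 < 0 → [-7, -6]
midpoint -6.5: p = 61.9375 > 0 → [-7, -6.5]
midpoint -6.75: p = -15.3477 < 0 → [-6.75, -6.5]
midpoint -6.625: p = 25.4685 > 0 → [-6.75, -6.625]
midpoint -6.6875: p = 5.6189 > 0 → [-6.75, -6.6875]
midpoint -6.71875: p = -4.7229 < 0 → [-6.71875, -6.6875]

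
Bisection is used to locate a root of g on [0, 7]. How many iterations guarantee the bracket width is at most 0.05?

Width after n steps is 7/2^n. Need 2^n ≥ 7/0.05 = 140.
2^7 = 128 < 140 ≤ 2^8 = 256, so n = 8.

8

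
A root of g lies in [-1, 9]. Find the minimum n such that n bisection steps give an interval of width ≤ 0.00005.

18

Width after n steps is 10/2^n. Need 2^n ≥ 10/0.00005 = 200000.
2^17 = 131072 < 200000 ≤ 2^18 = 262144, so n = 18.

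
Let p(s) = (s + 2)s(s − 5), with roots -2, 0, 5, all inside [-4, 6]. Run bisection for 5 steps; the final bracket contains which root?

m = 1, p(m) = -12 (−); new bracket [1, 6]
m = 3.5, p(m) = -28.875 (−); new bracket [3.5, 6]
m = 4.75, p(m) = -8.015625 (−); new bracket [4.75, 6]
m = 5.375, p(m) = 14.8652 (+); new bracket [4.75, 5.375]
m = 5.0625, p(m) = 2.2346 (+); new bracket [4.75, 5.0625]

5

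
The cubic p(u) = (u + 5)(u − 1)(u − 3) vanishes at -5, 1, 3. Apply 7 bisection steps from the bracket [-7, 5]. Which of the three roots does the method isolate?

midpoint -1: p = 32 > 0 → [-7, -1]
midpoint -4: p = 35 > 0 → [-7, -4]
midpoint -5.5: p = -27.625 < 0 → [-5.5, -4]
midpoint -4.75: p = 11.1406 > 0 → [-5.5, -4.75]
midpoint -5.125: p = -6.2207 < 0 → [-5.125, -4.75]
midpoint -4.9375: p = 2.9456 > 0 → [-5.125, -4.9375]
midpoint -5.03125: p = -1.5137 < 0 → [-5.03125, -4.9375]

-5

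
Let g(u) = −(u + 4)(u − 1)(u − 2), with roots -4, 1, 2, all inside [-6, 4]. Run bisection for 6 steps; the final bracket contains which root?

u = -1 gives g = -18, negative; keep [-6, -1]
u = -3.5 gives g = -12.375, negative; keep [-6, -3.5]
u = -4.75 gives g = 29.109375, positive; keep [-4.75, -3.5]
u = -4.125 gives g = 3.9238, positive; keep [-4.125, -3.5]
u = -3.8125 gives g = -5.2449, negative; keep [-4.125, -3.8125]
u = -3.96875 gives g = -0.9268, negative; keep [-4.125, -3.96875]

-4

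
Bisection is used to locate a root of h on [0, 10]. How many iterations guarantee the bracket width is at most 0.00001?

20

Width after n steps is 10/2^n. Need 2^n ≥ 10/0.00001 = 1000000.
2^19 = 524288 < 1000000 ≤ 2^20 = 1048576, so n = 20.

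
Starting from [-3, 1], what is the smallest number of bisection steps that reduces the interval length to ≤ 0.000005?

20

Width after n steps is 4/2^n. Need 2^n ≥ 4/0.000005 = 800000.
2^19 = 524288 < 800000 ≤ 2^20 = 1048576, so n = 20.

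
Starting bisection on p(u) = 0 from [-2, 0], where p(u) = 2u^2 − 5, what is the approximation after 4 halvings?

-1.625

midpoint -1: p = -3 < 0 → [-2, -1]
midpoint -1.5: p = -0.5 < 0 → [-2, -1.5]
midpoint -1.75: p = 1.125 > 0 → [-1.75, -1.5]
midpoint -1.625: p = 0.2812 > 0 → [-1.625, -1.5]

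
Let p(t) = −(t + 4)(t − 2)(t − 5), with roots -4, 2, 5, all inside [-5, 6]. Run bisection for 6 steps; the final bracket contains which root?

-4

p(0.5) = -30.375 < 0, so the root lies in [-5, 0.5]
p(-2.25) = -53.921875 < 0, so the root lies in [-5, -2.25]
p(-3.625) = -18.193359 < 0, so the root lies in [-5, -3.625]
p(-4.3125) = 18.3704 > 0, so the root lies in [-4.3125, -3.625]
p(-3.96875) = -1.6729 < 0, so the root lies in [-4.3125, -3.96875]
p(-4.140625) = 7.8932 > 0, so the root lies in [-4.140625, -3.96875]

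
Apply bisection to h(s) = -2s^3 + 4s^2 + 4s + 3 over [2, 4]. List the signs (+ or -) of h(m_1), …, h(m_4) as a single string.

-+++

midpoint 3: h = -3 < 0 → [2, 3]
midpoint 2.5: h = 6.75 > 0 → [2.5, 3]
midpoint 2.75: h = 2.65625 > 0 → [2.75, 3]
midpoint 2.875: h = 0.0352 > 0 → [2.875, 3]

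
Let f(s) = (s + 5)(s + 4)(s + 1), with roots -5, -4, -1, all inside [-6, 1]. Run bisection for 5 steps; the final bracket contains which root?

m = -2.5, f(m) = -5.625 (−); new bracket [-2.5, 1]
m = -0.75, f(m) = 3.453125 (+); new bracket [-2.5, -0.75]
m = -1.625, f(m) = -5.009766 (−); new bracket [-1.625, -0.75]
m = -1.1875, f(m) = -2.0105 (−); new bracket [-1.1875, -0.75]
m = -0.96875, f(m) = 0.3819 (+); new bracket [-1.1875, -0.96875]

-1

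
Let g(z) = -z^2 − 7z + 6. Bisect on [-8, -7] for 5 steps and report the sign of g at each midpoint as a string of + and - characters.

++---

g(-7.5) = 2.25 > 0, so the root lies in [-8, -7.5]
g(-7.75) = 0.1875 > 0, so the root lies in [-8, -7.75]
g(-7.875) = -0.890625 < 0, so the root lies in [-7.875, -7.75]
g(-7.8125) = -0.3477 < 0, so the root lies in [-7.8125, -7.75]
g(-7.78125) = -0.0791 < 0, so the root lies in [-7.78125, -7.75]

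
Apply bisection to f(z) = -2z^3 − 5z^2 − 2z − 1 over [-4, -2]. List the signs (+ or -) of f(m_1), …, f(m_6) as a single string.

+++-++

m = -3, f(m) = 14 (+); new bracket [-3, -2]
m = -2.5, f(m) = 4 (+); new bracket [-2.5, -2]
m = -2.25, f(m) = 0.96875 (+); new bracket [-2.25, -2]
m = -2.125, f(m) = -0.1367 (−); new bracket [-2.25, -2.125]
m = -2.1875, f(m) = 0.3843 (+); new bracket [-2.1875, -2.125]
m = -2.15625, f(m) = 0.116 (+); new bracket [-2.15625, -2.125]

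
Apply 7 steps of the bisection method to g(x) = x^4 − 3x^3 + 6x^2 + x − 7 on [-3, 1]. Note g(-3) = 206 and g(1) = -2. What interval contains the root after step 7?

x = -1 gives g = 2, positive; keep [-1, 1]
x = 0 gives g = -7, negative; keep [-1, 0]
x = -0.5 gives g = -5.5625, negative; keep [-1, -0.5]
x = -0.75 gives g = -2.793, negative; keep [-1, -0.75]
x = -0.875 gives g = -0.6853, negative; keep [-1, -0.875]
x = -0.9375 gives g = 0.5803, positive; keep [-0.9375, -0.875]
x = -0.90625 gives g = -0.0711, negative; keep [-0.9375, -0.90625]

[-0.9375, -0.90625]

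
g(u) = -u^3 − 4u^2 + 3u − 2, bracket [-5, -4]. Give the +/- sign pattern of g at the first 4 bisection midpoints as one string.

u = -4.5 gives g = -5.375, negative; keep [-5, -4.5]
u = -4.75 gives g = 0.671875, positive; keep [-4.75, -4.5]
u = -4.625 gives g = -2.505859, negative; keep [-4.75, -4.625]
u = -4.6875 gives g = -0.9563, negative; keep [-4.75, -4.6875]

-+--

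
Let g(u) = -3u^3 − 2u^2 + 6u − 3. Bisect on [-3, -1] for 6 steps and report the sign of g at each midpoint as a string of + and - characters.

+----+

midpoint -2: g = 1 > 0 → [-2, -1]
midpoint -1.5: g = -6.375 < 0 → [-2, -1.5]
midpoint -1.75: g = -3.546875 < 0 → [-2, -1.75]
midpoint -1.875: g = -1.5059 < 0 → [-2, -1.875]
midpoint -1.9375: g = -0.3132 < 0 → [-2, -1.9375]
midpoint -1.96875: g = 0.328 > 0 → [-1.96875, -1.9375]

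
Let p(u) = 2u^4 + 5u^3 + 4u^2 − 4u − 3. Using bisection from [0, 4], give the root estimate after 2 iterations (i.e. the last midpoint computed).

1

u = 2 gives p = 77, positive; keep [0, 2]
u = 1 gives p = 4, positive; keep [0, 1]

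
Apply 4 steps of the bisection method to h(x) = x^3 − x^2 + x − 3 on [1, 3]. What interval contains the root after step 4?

m = 2, h(m) = 3 (+); new bracket [1, 2]
m = 1.5, h(m) = -0.375 (−); new bracket [1.5, 2]
m = 1.75, h(m) = 1.046875 (+); new bracket [1.5, 1.75]
m = 1.625, h(m) = 0.2754 (+); new bracket [1.5, 1.625]

[1.5, 1.625]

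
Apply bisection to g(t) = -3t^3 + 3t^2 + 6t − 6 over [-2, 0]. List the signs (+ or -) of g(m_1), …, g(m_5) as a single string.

midpoint -1: g = -6 < 0 → [-2, -1]
midpoint -1.5: g = 1.875 > 0 → [-1.5, -1]
midpoint -1.25: g = -2.953125 < 0 → [-1.5, -1.25]
midpoint -1.375: g = -0.7793 < 0 → [-1.5, -1.375]
midpoint -1.4375: g = 0.4856 > 0 → [-1.4375, -1.375]

-+--+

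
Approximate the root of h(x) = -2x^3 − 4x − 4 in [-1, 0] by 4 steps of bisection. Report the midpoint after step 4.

-0.8125

m = -0.5, h(m) = -1.75 (−); new bracket [-1, -0.5]
m = -0.75, h(m) = -0.15625 (−); new bracket [-1, -0.75]
m = -0.875, h(m) = 0.839844 (+); new bracket [-0.875, -0.75]
m = -0.8125, h(m) = 0.3228 (+); new bracket [-0.8125, -0.75]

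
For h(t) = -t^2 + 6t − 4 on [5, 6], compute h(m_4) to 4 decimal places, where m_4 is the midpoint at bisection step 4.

midpoint 5.5: h = -1.25 < 0 → [5, 5.5]
midpoint 5.25: h = -0.0625 < 0 → [5, 5.25]
midpoint 5.125: h = 0.484375 > 0 → [5.125, 5.25]
midpoint 5.1875: h = 0.2148 > 0 → [5.1875, 5.25]

0.2148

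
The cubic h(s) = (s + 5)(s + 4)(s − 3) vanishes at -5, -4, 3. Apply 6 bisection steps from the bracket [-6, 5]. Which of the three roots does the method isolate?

midpoint -0.5: h = -55.125 < 0 → [-0.5, 5]
midpoint 2.25: h = -33.984375 < 0 → [2.25, 5]
midpoint 3.625: h = 41.103516 > 0 → [2.25, 3.625]
midpoint 2.9375: h = -3.4417 < 0 → [2.9375, 3.625]
midpoint 3.28125: h = 16.9588 > 0 → [2.9375, 3.28125]
midpoint 3.109375: h = 6.3058 > 0 → [2.9375, 3.109375]

3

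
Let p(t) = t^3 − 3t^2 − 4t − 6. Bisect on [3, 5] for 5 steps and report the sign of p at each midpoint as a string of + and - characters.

-+-++

p(4) = -6 < 0, so the root lies in [4, 5]
p(4.5) = 6.375 > 0, so the root lies in [4, 4.5]
p(4.25) = -0.421875 < 0, so the root lies in [4.25, 4.5]
p(4.375) = 2.8184 > 0, so the root lies in [4.25, 4.375]
p(4.3125) = 1.1594 > 0, so the root lies in [4.25, 4.3125]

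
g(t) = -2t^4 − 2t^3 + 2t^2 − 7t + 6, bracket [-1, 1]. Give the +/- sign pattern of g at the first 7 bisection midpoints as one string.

+++--+-

g(0) = 6 > 0, so the root lies in [0, 1]
g(0.5) = 2.625 > 0, so the root lies in [0.5, 1]
g(0.75) = 0.398438 > 0, so the root lies in [0.75, 1]
g(0.875) = -1.106 < 0, so the root lies in [0.75, 0.875]
g(0.8125) = -0.3116 < 0, so the root lies in [0.75, 0.8125]
g(0.78125) = 0.0532 > 0, so the root lies in [0.78125, 0.8125]
g(0.796875) = -0.1266 < 0, so the root lies in [0.78125, 0.796875]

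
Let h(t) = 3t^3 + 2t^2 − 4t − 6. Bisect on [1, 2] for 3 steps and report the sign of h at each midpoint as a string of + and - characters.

+-+

h(1.5) = 2.625 > 0, so the root lies in [1, 1.5]
h(1.25) = -2.015625 < 0, so the root lies in [1.25, 1.5]
h(1.375) = 0.080078 > 0, so the root lies in [1.25, 1.375]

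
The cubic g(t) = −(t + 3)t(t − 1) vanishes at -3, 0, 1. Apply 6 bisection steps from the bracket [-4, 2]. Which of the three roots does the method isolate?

-3

t = -1 gives g = -4, negative; keep [-4, -1]
t = -2.5 gives g = -4.375, negative; keep [-4, -2.5]
t = -3.25 gives g = 3.453125, positive; keep [-3.25, -2.5]
t = -2.875 gives g = -1.3926, negative; keep [-3.25, -2.875]
t = -3.0625 gives g = 0.7776, positive; keep [-3.0625, -2.875]
t = -2.96875 gives g = -0.3682, negative; keep [-3.0625, -2.96875]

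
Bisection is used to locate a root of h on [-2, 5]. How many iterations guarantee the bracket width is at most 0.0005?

Width after n steps is 7/2^n. Need 2^n ≥ 7/0.0005 = 14000.
2^13 = 8192 < 14000 ≤ 2^14 = 16384, so n = 14.

14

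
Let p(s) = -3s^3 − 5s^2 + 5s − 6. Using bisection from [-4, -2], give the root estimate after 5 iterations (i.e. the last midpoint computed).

s = -3 gives p = 15, positive; keep [-3, -2]
s = -2.5 gives p = -2.875, negative; keep [-3, -2.5]
s = -2.75 gives p = 4.828125, positive; keep [-2.75, -2.5]
s = -2.625 gives p = 0.6855, positive; keep [-2.625, -2.5]
s = -2.5625 gives p = -1.1653, negative; keep [-2.625, -2.5625]

-2.5625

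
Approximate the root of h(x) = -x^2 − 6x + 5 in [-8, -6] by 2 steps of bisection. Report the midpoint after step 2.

-6.5

m = -7, h(m) = -2 (−); new bracket [-7, -6]
m = -6.5, h(m) = 1.75 (+); new bracket [-7, -6.5]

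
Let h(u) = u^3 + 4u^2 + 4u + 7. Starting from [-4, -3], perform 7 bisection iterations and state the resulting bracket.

[-3.4296875, -3.421875]

m = -3.5, h(m) = -0.875 (−); new bracket [-3.5, -3]
m = -3.25, h(m) = 1.921875 (+); new bracket [-3.5, -3.25]
m = -3.375, h(m) = 0.619141 (+); new bracket [-3.5, -3.375]
m = -3.4375, h(m) = -0.1033 (−); new bracket [-3.4375, -3.375]
m = -3.40625, h(m) = 0.264 (+); new bracket [-3.4375, -3.40625]
m = -3.421875, h(m) = 0.0819 (+); new bracket [-3.4375, -3.421875]
m = -3.4296875, h(m) = -0.0103 (−); new bracket [-3.4296875, -3.421875]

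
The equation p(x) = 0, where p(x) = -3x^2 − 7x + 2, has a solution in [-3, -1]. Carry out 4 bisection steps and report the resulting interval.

[-2.625, -2.5]

p(-2) = 4 > 0, so the root lies in [-3, -2]
p(-2.5) = 0.75 > 0, so the root lies in [-3, -2.5]
p(-2.75) = -1.4375 < 0, so the root lies in [-2.75, -2.5]
p(-2.625) = -0.2969 < 0, so the root lies in [-2.625, -2.5]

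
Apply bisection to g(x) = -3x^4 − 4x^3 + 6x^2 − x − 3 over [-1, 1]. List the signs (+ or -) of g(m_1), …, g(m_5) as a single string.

--++-

midpoint 0: g = -3 < 0 → [-1, 0]
midpoint -0.5: g = -0.6875 < 0 → [-1, -0.5]
midpoint -0.75: g = 1.863281 > 0 → [-0.75, -0.5]
midpoint -0.625: g = 0.4875 > 0 → [-0.625, -0.5]
midpoint -0.5625: g = -0.1275 < 0 → [-0.625, -0.5625]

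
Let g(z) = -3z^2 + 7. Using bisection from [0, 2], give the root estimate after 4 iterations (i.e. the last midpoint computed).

1.625

g(1) = 4 > 0, so the root lies in [1, 2]
g(1.5) = 0.25 > 0, so the root lies in [1.5, 2]
g(1.75) = -2.1875 < 0, so the root lies in [1.5, 1.75]
g(1.625) = -0.9219 < 0, so the root lies in [1.5, 1.625]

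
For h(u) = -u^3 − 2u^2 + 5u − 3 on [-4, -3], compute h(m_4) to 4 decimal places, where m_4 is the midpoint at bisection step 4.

u = -3.5 gives h = -2.125, negative; keep [-4, -3.5]
u = -3.75 gives h = 2.859375, positive; keep [-3.75, -3.5]
u = -3.625 gives h = 0.228516, positive; keep [-3.625, -3.5]
u = -3.5625 gives h = -0.9822, negative; keep [-3.625, -3.5625]

-0.9822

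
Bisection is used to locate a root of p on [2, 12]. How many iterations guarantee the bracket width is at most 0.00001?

Width after n steps is 10/2^n. Need 2^n ≥ 10/0.00001 = 1000000.
2^19 = 524288 < 1000000 ≤ 2^20 = 1048576, so n = 20.

20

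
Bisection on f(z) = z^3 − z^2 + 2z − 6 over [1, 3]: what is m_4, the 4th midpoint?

1.875

z = 2 gives f = 2, positive; keep [1, 2]
z = 1.5 gives f = -1.875, negative; keep [1.5, 2]
z = 1.75 gives f = -0.203125, negative; keep [1.75, 2]
z = 1.875 gives f = 0.8262, positive; keep [1.75, 1.875]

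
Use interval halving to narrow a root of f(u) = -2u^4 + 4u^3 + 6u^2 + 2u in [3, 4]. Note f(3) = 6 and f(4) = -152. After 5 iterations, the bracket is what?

midpoint 3.5: f = -48.125 < 0 → [3, 3.5]
midpoint 3.25: f = -15.945312 < 0 → [3, 3.25]
midpoint 3.125: f = -3.820801 < 0 → [3, 3.125]
midpoint 3.0625: f = 1.3623 > 0 → [3.0625, 3.125]
midpoint 3.09375: f = -1.1592 < 0 → [3.0625, 3.09375]

[3.0625, 3.09375]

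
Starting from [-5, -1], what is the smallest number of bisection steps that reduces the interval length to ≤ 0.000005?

Width after n steps is 4/2^n. Need 2^n ≥ 4/0.000005 = 800000.
2^19 = 524288 < 800000 ≤ 2^20 = 1048576, so n = 20.

20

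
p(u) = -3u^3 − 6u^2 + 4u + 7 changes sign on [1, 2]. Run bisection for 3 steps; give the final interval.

m = 1.5, p(m) = -10.625 (−); new bracket [1, 1.5]
m = 1.25, p(m) = -3.234375 (−); new bracket [1, 1.25]
m = 1.125, p(m) = -0.365234 (−); new bracket [1, 1.125]

[1, 1.125]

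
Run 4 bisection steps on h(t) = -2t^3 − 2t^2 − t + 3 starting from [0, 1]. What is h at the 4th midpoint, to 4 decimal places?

-0.2056

t = 0.5 gives h = 1.75, positive; keep [0.5, 1]
t = 0.75 gives h = 0.28125, positive; keep [0.75, 1]
t = 0.875 gives h = -0.746094, negative; keep [0.75, 0.875]
t = 0.8125 gives h = -0.2056, negative; keep [0.75, 0.8125]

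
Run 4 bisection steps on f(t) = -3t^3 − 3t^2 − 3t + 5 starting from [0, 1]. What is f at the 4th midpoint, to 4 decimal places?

t = 0.5 gives f = 2.375, positive; keep [0.5, 1]
t = 0.75 gives f = -0.203125, negative; keep [0.5, 0.75]
t = 0.625 gives f = 1.220703, positive; keep [0.625, 0.75]
t = 0.6875 gives f = 0.5447, positive; keep [0.6875, 0.75]

0.5447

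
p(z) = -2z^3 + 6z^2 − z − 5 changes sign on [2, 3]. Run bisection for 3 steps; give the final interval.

[2.25, 2.375]

z = 2.5 gives p = -1.25, negative; keep [2, 2.5]
z = 2.25 gives p = 0.34375, positive; keep [2.25, 2.5]
z = 2.375 gives p = -0.324219, negative; keep [2.25, 2.375]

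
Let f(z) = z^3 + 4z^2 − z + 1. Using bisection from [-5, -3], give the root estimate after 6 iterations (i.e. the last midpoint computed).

midpoint -4: f = 5 > 0 → [-5, -4]
midpoint -4.5: f = -4.625 < 0 → [-4.5, -4]
midpoint -4.25: f = 0.734375 > 0 → [-4.5, -4.25]
midpoint -4.375: f = -1.8027 < 0 → [-4.375, -4.25]
midpoint -4.3125: f = -0.4993 < 0 → [-4.3125, -4.25]
midpoint -4.28125: f = 0.1262 > 0 → [-4.3125, -4.28125]

-4.28125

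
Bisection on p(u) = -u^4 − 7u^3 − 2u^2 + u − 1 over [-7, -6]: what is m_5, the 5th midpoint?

p(-6.5) = 45.3125 > 0, so the root lies in [-7, -6.5]
p(-6.75) = -21.988281 < 0, so the root lies in [-6.75, -6.5]
p(-6.625) = 13.634521 > 0, so the root lies in [-6.75, -6.625]
p(-6.6875) = -3.6694 < 0, so the root lies in [-6.6875, -6.625]
p(-6.65625) = 5.1076 > 0, so the root lies in [-6.6875, -6.65625]

-6.65625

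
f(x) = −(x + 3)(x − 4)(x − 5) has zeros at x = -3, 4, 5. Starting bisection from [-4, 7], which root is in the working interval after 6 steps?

m = 1.5, f(m) = -39.375 (−); new bracket [-4, 1.5]
m = -1.25, f(m) = -57.421875 (−); new bracket [-4, -1.25]
m = -2.625, f(m) = -18.943359 (−); new bracket [-4, -2.625]
m = -3.3125, f(m) = 18.9954 (+); new bracket [-3.3125, -2.625]
m = -2.96875, f(m) = -1.7354 (−); new bracket [-3.3125, -2.96875]
m = -3.140625, f(m) = 8.1744 (+); new bracket [-3.140625, -2.96875]

-3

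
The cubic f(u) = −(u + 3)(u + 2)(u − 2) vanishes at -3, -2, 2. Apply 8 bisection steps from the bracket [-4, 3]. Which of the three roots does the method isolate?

f(-0.5) = 9.375 > 0, so the root lies in [-0.5, 3]
f(1.25) = 10.359375 > 0, so the root lies in [1.25, 3]
f(2.125) = -2.642578 < 0, so the root lies in [1.25, 2.125]
f(1.6875) = 5.4016 > 0, so the root lies in [1.6875, 2.125]
f(1.90625) = 1.7967 > 0, so the root lies in [1.90625, 2.125]
f(2.015625) = -0.3147 < 0, so the root lies in [1.90625, 2.015625]
f(1.9609375) = 0.7676 > 0, so the root lies in [1.9609375, 2.015625]
f(1.98828125) = 0.2331 > 0, so the root lies in [1.98828125, 2.015625]

2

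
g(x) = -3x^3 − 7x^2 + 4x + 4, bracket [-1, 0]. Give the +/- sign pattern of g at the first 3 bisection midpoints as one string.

m = -0.5, g(m) = 0.625 (+); new bracket [-1, -0.5]
m = -0.75, g(m) = -1.671875 (−); new bracket [-0.75, -0.5]
m = -0.625, g(m) = -0.501953 (−); new bracket [-0.625, -0.5]

+--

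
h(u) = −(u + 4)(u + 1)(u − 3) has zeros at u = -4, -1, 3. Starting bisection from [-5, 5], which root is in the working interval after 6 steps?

3

m = 0, h(m) = 12 (+); new bracket [0, 5]
m = 2.5, h(m) = 11.375 (+); new bracket [2.5, 5]
m = 3.75, h(m) = -27.609375 (−); new bracket [2.5, 3.75]
m = 3.125, h(m) = -3.6738 (−); new bracket [2.5, 3.125]
m = 2.8125, h(m) = 4.8699 (+); new bracket [2.8125, 3.125]
m = 2.96875, h(m) = 0.8643 (+); new bracket [2.96875, 3.125]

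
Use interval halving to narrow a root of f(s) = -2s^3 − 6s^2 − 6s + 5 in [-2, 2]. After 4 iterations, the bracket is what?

f(0) = 5 > 0, so the root lies in [0, 2]
f(1) = -9 < 0, so the root lies in [0, 1]
f(0.5) = 0.25 > 0, so the root lies in [0.5, 1]
f(0.75) = -3.7188 < 0, so the root lies in [0.5, 0.75]

[0.5, 0.75]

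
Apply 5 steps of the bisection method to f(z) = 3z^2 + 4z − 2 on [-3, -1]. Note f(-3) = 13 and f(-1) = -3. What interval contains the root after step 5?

f(-2) = 2 > 0, so the root lies in [-2, -1]
f(-1.5) = -1.25 < 0, so the root lies in [-2, -1.5]
f(-1.75) = 0.1875 > 0, so the root lies in [-1.75, -1.5]
f(-1.625) = -0.5781 < 0, so the root lies in [-1.75, -1.625]
f(-1.6875) = -0.207 < 0, so the root lies in [-1.75, -1.6875]

[-1.75, -1.6875]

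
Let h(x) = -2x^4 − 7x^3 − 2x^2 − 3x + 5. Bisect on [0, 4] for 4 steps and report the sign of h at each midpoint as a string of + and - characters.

--+-

h(2) = -97 < 0, so the root lies in [0, 2]
h(1) = -9 < 0, so the root lies in [0, 1]
h(0.5) = 2 > 0, so the root lies in [0.5, 1]
h(0.75) = -1.9609 < 0, so the root lies in [0.5, 0.75]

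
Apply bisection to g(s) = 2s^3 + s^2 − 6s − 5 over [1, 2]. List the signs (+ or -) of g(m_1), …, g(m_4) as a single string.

--+-

midpoint 1.5: g = -5 < 0 → [1.5, 2]
midpoint 1.75: g = -1.71875 < 0 → [1.75, 2]
midpoint 1.875: g = 0.449219 > 0 → [1.75, 1.875]
midpoint 1.8125: g = -0.6812 < 0 → [1.8125, 1.875]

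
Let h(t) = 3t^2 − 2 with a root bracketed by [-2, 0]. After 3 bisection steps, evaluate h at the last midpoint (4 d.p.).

-0.3125

t = -1 gives h = 1, positive; keep [-1, 0]
t = -0.5 gives h = -1.25, negative; keep [-1, -0.5]
t = -0.75 gives h = -0.3125, negative; keep [-1, -0.75]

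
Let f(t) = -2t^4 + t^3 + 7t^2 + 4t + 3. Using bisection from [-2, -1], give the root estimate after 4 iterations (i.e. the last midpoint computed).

m = -1.5, f(m) = -0.75 (−); new bracket [-1.5, -1]
m = -1.25, f(m) = 2.101562 (+); new bracket [-1.5, -1.25]
m = -1.375, f(m) = 0.98584 (+); new bracket [-1.5, -1.375]
m = -1.4375, f(m) = 0.2043 (+); new bracket [-1.5, -1.4375]

-1.4375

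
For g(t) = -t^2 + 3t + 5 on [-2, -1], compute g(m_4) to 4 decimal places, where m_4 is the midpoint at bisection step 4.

midpoint -1.5: g = -1.75 < 0 → [-1.5, -1]
midpoint -1.25: g = -0.3125 < 0 → [-1.25, -1]
midpoint -1.125: g = 0.359375 > 0 → [-1.25, -1.125]
midpoint -1.1875: g = 0.0273 > 0 → [-1.25, -1.1875]

0.0273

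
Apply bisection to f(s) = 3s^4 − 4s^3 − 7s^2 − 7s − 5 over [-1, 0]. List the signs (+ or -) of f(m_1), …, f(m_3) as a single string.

s = -0.5 gives f = -2.5625, negative; keep [-1, -0.5]
s = -0.75 gives f = -1.050781, negative; keep [-1, -0.75]
s = -0.875 gives f = 0.203857, positive; keep [-0.875, -0.75]

--+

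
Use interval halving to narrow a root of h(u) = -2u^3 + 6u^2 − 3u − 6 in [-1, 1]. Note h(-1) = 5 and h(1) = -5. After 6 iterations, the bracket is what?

[-0.75, -0.71875]

u = 0 gives h = -6, negative; keep [-1, 0]
u = -0.5 gives h = -2.75, negative; keep [-1, -0.5]
u = -0.75 gives h = 0.46875, positive; keep [-0.75, -0.5]
u = -0.625 gives h = -1.293, negative; keep [-0.75, -0.625]
u = -0.6875 gives h = -0.4517, negative; keep [-0.75, -0.6875]
u = -0.71875 gives h = -0.0015, negative; keep [-0.75, -0.71875]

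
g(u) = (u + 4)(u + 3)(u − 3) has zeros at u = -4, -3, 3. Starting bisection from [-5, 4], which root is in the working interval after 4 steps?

3

midpoint -0.5: g = -30.625 < 0 → [-0.5, 4]
midpoint 1.75: g = -34.140625 < 0 → [1.75, 4]
midpoint 2.875: g = -5.048828 < 0 → [2.875, 4]
midpoint 3.4375: g = 20.947 > 0 → [2.875, 3.4375]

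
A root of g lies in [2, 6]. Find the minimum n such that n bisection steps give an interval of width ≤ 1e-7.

Width after n steps is 4/2^n. Need 2^n ≥ 4/1e-7 = 40000000.
2^25 = 33554432 < 40000000 ≤ 2^26 = 67108864, so n = 26.

26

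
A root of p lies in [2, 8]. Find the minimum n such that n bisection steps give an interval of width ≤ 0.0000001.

26

Width after n steps is 6/2^n. Need 2^n ≥ 6/0.0000001 = 60000000.
2^25 = 33554432 < 60000000 ≤ 2^26 = 67108864, so n = 26.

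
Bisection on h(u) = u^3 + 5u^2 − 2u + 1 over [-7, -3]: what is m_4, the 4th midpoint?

m = -5, h(m) = 11 (+); new bracket [-7, -5]
m = -6, h(m) = -23 (−); new bracket [-6, -5]
m = -5.5, h(m) = -3.125 (−); new bracket [-5.5, -5]
m = -5.25, h(m) = 4.6094 (+); new bracket [-5.5, -5.25]

-5.25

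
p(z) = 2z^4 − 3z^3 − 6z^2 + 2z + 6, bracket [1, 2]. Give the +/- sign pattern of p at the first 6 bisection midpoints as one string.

---+-+

z = 1.5 gives p = -4.5, negative; keep [1, 1.5]
z = 1.25 gives p = -1.851562, negative; keep [1, 1.25]
z = 1.125 gives p = -0.411621, negative; keep [1, 1.125]
z = 1.0625 gives p = 0.302, positive; keep [1.0625, 1.125]
z = 1.09375 gives p = -0.0533, negative; keep [1.0625, 1.09375]
z = 1.078125 gives p = 0.1248, positive; keep [1.078125, 1.09375]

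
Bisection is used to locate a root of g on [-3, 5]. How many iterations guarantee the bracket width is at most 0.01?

Width after n steps is 8/2^n. Need 2^n ≥ 8/0.01 = 800.
2^9 = 512 < 800 ≤ 2^10 = 1024, so n = 10.

10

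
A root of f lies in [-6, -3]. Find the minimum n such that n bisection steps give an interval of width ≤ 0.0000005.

23

Width after n steps is 3/2^n. Need 2^n ≥ 3/0.0000005 = 6000000.
2^22 = 4194304 < 6000000 ≤ 2^23 = 8388608, so n = 23.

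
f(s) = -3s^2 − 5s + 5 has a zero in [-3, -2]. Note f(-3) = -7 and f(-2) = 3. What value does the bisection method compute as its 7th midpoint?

-2.3671875

s = -2.5 gives f = -1.25, negative; keep [-2.5, -2]
s = -2.25 gives f = 1.0625, positive; keep [-2.5, -2.25]
s = -2.375 gives f = -0.046875, negative; keep [-2.375, -2.25]
s = -2.3125 gives f = 0.5195, positive; keep [-2.375, -2.3125]
s = -2.34375 gives f = 0.2393, positive; keep [-2.375, -2.34375]
s = -2.359375 gives f = 0.0969, positive; keep [-2.375, -2.359375]
s = -2.3671875 gives f = 0.0252, positive; keep [-2.375, -2.3671875]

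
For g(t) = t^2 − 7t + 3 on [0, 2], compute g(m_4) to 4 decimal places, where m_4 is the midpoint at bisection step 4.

t = 1 gives g = -3, negative; keep [0, 1]
t = 0.5 gives g = -0.25, negative; keep [0, 0.5]
t = 0.25 gives g = 1.3125, positive; keep [0.25, 0.5]
t = 0.375 gives g = 0.5156, positive; keep [0.375, 0.5]

0.5156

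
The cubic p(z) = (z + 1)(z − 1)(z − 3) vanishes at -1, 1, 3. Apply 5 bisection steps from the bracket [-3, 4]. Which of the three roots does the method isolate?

-1

midpoint 0.5: p = 1.875 > 0 → [-3, 0.5]
midpoint -1.25: p = -2.390625 < 0 → [-1.25, 0.5]
midpoint -0.375: p = 2.900391 > 0 → [-1.25, -0.375]
midpoint -0.8125: p = 1.2957 > 0 → [-1.25, -0.8125]
midpoint -1.03125: p = -0.2559 < 0 → [-1.03125, -0.8125]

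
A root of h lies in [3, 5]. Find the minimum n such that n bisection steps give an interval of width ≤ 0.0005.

Width after n steps is 2/2^n. Need 2^n ≥ 2/0.0005 = 4000.
2^11 = 2048 < 4000 ≤ 2^12 = 4096, so n = 12.

12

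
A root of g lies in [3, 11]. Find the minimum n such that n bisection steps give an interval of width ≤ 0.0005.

14

Width after n steps is 8/2^n. Need 2^n ≥ 8/0.0005 = 16000.
2^13 = 8192 < 16000 ≤ 2^14 = 16384, so n = 14.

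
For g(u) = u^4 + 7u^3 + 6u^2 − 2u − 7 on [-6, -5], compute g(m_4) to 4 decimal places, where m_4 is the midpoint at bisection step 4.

m = -5.5, g(m) = -64.0625 (−); new bracket [-6, -5.5]
m = -5.75, g(m) = -34.761719 (−); new bracket [-6, -5.75]
m = -5.875, g(m) = -16.282959 (−); new bracket [-6, -5.875]
m = -5.9375, g(m) = -6.0041 (−); new bracket [-6, -5.9375]

-6.0041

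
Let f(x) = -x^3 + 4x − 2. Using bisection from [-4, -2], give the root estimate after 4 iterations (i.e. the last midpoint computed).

-2.125

m = -3, f(m) = 13 (+); new bracket [-3, -2]
m = -2.5, f(m) = 3.625 (+); new bracket [-2.5, -2]
m = -2.25, f(m) = 0.390625 (+); new bracket [-2.25, -2]
m = -2.125, f(m) = -0.9043 (−); new bracket [-2.25, -2.125]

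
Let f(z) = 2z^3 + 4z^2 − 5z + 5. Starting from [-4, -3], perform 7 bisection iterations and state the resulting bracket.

z = -3.5 gives f = -14.25, negative; keep [-3.5, -3]
z = -3.25 gives f = -5.15625, negative; keep [-3.25, -3]
z = -3.125 gives f = -1.347656, negative; keep [-3.125, -3]
z = -3.0625 gives f = 0.3823, positive; keep [-3.125, -3.0625]
z = -3.09375 gives f = -0.4684, negative; keep [-3.09375, -3.0625]
z = -3.078125 gives f = -0.0395, negative; keep [-3.078125, -3.0625]
z = -3.0703125 gives f = 0.1723, positive; keep [-3.078125, -3.0703125]

[-3.078125, -3.0703125]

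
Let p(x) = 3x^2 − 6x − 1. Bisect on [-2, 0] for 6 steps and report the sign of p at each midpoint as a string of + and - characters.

+++-++

midpoint -1: p = 8 > 0 → [-1, 0]
midpoint -0.5: p = 2.75 > 0 → [-0.5, 0]
midpoint -0.25: p = 0.6875 > 0 → [-0.25, 0]
midpoint -0.125: p = -0.2031 < 0 → [-0.25, -0.125]
midpoint -0.1875: p = 0.2305 > 0 → [-0.1875, -0.125]
midpoint -0.15625: p = 0.0107 > 0 → [-0.15625, -0.125]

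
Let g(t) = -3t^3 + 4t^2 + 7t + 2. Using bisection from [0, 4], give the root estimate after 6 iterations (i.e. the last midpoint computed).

2.4375

midpoint 2: g = 8 > 0 → [2, 4]
midpoint 3: g = -22 < 0 → [2, 3]
midpoint 2.5: g = -2.375 < 0 → [2, 2.5]
midpoint 2.25: g = 3.8281 > 0 → [2.25, 2.5]
midpoint 2.375: g = 0.998 > 0 → [2.375, 2.5]
midpoint 2.4375: g = -0.6184 < 0 → [2.375, 2.4375]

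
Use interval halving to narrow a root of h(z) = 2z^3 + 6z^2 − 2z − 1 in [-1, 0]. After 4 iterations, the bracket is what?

[-0.3125, -0.25]

m = -0.5, h(m) = 1.25 (+); new bracket [-0.5, 0]
m = -0.25, h(m) = -0.15625 (−); new bracket [-0.5, -0.25]
m = -0.375, h(m) = 0.488281 (+); new bracket [-0.375, -0.25]
m = -0.3125, h(m) = 0.1499 (+); new bracket [-0.3125, -0.25]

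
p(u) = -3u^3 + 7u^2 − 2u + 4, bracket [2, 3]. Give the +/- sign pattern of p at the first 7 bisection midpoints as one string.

-+--+-+

p(2.5) = -4.125 < 0, so the root lies in [2, 2.5]
p(2.25) = 0.765625 > 0, so the root lies in [2.25, 2.5]
p(2.375) = -1.455078 < 0, so the root lies in [2.25, 2.375]
p(2.3125) = -0.2908 < 0, so the root lies in [2.25, 2.3125]
p(2.28125) = 0.2506 > 0, so the root lies in [2.28125, 2.3125]
p(2.296875) = -0.0167 < 0, so the root lies in [2.28125, 2.296875]
p(2.2890625) = 0.1178 > 0, so the root lies in [2.2890625, 2.296875]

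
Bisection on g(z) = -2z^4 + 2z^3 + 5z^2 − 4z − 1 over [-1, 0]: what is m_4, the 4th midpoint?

m = -0.5, g(m) = 1.875 (+); new bracket [-0.5, 0]
m = -0.25, g(m) = 0.273438 (+); new bracket [-0.25, 0]
m = -0.125, g(m) = -0.42627 (−); new bracket [-0.25, -0.125]
m = -0.1875, g(m) = -0.0899 (−); new bracket [-0.25, -0.1875]

-0.1875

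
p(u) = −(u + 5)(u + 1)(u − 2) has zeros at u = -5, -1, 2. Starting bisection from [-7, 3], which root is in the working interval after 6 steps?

-5

m = -2, p(m) = -12 (−); new bracket [-7, -2]
m = -4.5, p(m) = -11.375 (−); new bracket [-7, -4.5]
m = -5.75, p(m) = 27.609375 (+); new bracket [-5.75, -4.5]
m = -5.125, p(m) = 3.6738 (+); new bracket [-5.125, -4.5]
m = -4.8125, p(m) = -4.8699 (−); new bracket [-5.125, -4.8125]
m = -4.96875, p(m) = -0.8643 (−); new bracket [-5.125, -4.96875]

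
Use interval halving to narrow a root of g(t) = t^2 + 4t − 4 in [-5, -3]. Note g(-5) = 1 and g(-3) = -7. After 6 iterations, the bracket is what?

[-4.84375, -4.8125]

midpoint -4: g = -4 < 0 → [-5, -4]
midpoint -4.5: g = -1.75 < 0 → [-5, -4.5]
midpoint -4.75: g = -0.4375 < 0 → [-5, -4.75]
midpoint -4.875: g = 0.2656 > 0 → [-4.875, -4.75]
midpoint -4.8125: g = -0.0898 < 0 → [-4.875, -4.8125]
midpoint -4.84375: g = 0.0869 > 0 → [-4.84375, -4.8125]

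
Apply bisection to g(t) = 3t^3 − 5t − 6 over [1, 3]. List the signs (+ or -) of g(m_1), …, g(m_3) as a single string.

m = 2, g(m) = 8 (+); new bracket [1, 2]
m = 1.5, g(m) = -3.375 (−); new bracket [1.5, 2]
m = 1.75, g(m) = 1.328125 (+); new bracket [1.5, 1.75]

+-+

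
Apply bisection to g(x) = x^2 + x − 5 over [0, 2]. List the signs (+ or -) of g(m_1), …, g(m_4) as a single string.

---+

g(1) = -3 < 0, so the root lies in [1, 2]
g(1.5) = -1.25 < 0, so the root lies in [1.5, 2]
g(1.75) = -0.1875 < 0, so the root lies in [1.75, 2]
g(1.875) = 0.3906 > 0, so the root lies in [1.75, 1.875]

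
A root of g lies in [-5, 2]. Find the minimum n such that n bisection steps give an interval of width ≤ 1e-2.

Width after n steps is 7/2^n. Need 2^n ≥ 7/1e-2 = 700.
2^9 = 512 < 700 ≤ 2^10 = 1024, so n = 10.

10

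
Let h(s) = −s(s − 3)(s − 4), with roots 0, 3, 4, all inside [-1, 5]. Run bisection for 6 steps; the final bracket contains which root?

0

h(2) = -4 < 0, so the root lies in [-1, 2]
h(0.5) = -4.375 < 0, so the root lies in [-1, 0.5]
h(-0.25) = 3.453125 > 0, so the root lies in [-0.25, 0.5]
h(0.125) = -1.3926 < 0, so the root lies in [-0.25, 0.125]
h(-0.0625) = 0.7776 > 0, so the root lies in [-0.0625, 0.125]
h(0.03125) = -0.3682 < 0, so the root lies in [-0.0625, 0.03125]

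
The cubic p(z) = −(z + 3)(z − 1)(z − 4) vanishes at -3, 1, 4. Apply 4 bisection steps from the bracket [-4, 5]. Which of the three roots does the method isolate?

m = 0.5, p(m) = -6.125 (−); new bracket [-4, 0.5]
m = -1.75, p(m) = -19.765625 (−); new bracket [-4, -1.75]
m = -2.875, p(m) = -3.330078 (−); new bracket [-4, -2.875]
m = -3.4375, p(m) = 14.4392 (+); new bracket [-3.4375, -2.875]

-3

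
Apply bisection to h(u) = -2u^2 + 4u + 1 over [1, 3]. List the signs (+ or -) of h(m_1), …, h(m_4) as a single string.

+--+

u = 2 gives h = 1, positive; keep [2, 3]
u = 2.5 gives h = -1.5, negative; keep [2, 2.5]
u = 2.25 gives h = -0.125, negative; keep [2, 2.25]
u = 2.125 gives h = 0.4688, positive; keep [2.125, 2.25]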